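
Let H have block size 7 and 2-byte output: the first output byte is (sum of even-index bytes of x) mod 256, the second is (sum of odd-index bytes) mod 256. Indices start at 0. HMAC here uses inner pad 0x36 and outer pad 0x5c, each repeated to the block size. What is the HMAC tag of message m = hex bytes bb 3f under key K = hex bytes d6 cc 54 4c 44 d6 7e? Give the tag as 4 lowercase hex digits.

db65

Key hex bytes d6 cc 54 4c 44 d6 7e is exactly B = 7 bytes: K' = d6 cc 54 4c 44 d6 7e.
K' ⊕ ipad = e0 fa 62 7a 72 e0 48.  K' ⊕ opad = 8a 90 08 10 18 8a 22.
Inner input = (K'⊕ipad) ∥ m = e0 fa 62 7a 72 e0 48 ∥ bb 3f.
Inner hash: even-index sum = 571 mod 256 = 59; odd-index sum = 783 mod 256 = 15 → 3b 0f.
Outer input = (K'⊕opad) ∥ inner = 8a 90 08 10 18 8a 22 ∥ 3b 0f.
Outer hash (tag): even-index sum = 219 mod 256 = 219; odd-index sum = 357 mod 256 = 101 → db 65.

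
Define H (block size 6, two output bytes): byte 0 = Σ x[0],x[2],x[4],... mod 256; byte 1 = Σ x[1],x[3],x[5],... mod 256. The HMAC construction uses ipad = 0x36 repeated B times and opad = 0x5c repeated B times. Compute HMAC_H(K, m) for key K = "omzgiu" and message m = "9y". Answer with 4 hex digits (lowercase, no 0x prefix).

cbfd

Key "omzgiu" = 6f 6d 7a 67 69 75 is exactly B = 6 bytes: K' = 6f 6d 7a 67 69 75.
K' ⊕ ipad = 59 5b 4c 51 5f 43.  K' ⊕ opad = 33 31 26 3b 35 29.
Inner input = (K'⊕ipad) ∥ m = 59 5b 4c 51 5f 43 ∥ 39 79.
Inner hash: even-index sum = 317 mod 256 = 61; odd-index sum = 360 mod 256 = 104 → 3d 68.
Outer input = (K'⊕opad) ∥ inner = 33 31 26 3b 35 29 ∥ 3d 68.
Outer hash (tag): even-index sum = 203 mod 256 = 203; odd-index sum = 253 mod 256 = 253 → cb fd.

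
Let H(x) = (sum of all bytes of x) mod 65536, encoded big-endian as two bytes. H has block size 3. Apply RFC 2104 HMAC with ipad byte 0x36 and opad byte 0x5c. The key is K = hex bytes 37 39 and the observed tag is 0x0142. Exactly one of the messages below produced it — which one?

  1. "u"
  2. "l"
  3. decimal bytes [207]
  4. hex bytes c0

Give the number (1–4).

Key hex bytes 37 39 is 2 bytes ≤ B = 3; zero-pad to 3 bytes: K' = 37 39 00.
K' ⊕ ipad = 01 0f 36; K' ⊕ opad = 6b 65 5c.
m1: inner = H(01 0f 36 75) = 00 bb; tag = H(6b 65 5c 00 bb) = 01e7
m2: inner = H(01 0f 36 6c) = 00 b2; tag = H(6b 65 5c 00 b2) = 01de
m3: inner = H(01 0f 36 cf) = 01 15; tag = H(6b 65 5c 01 15) = 0142 ← matches
m4: inner = H(01 0f 36 c0) = 01 06; tag = H(6b 65 5c 01 06) = 0133

3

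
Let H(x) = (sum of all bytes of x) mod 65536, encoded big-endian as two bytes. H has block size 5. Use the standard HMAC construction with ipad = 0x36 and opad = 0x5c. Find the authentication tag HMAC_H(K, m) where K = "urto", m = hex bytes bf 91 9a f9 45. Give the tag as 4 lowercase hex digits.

0192

Key "urto" = 75 72 74 6f is 4 bytes ≤ B = 5; zero-pad to 5 bytes: K' = 75 72 74 6f 00.
K' ⊕ ipad = 43 44 42 59 36.  K' ⊕ opad = 29 2e 28 33 5c.
Inner input = (K'⊕ipad) ∥ m = 43 44 42 59 36 ∥ bf 91 9a f9 45.
Inner hash: sum = 67+68+66+89+54+191+145+154+249+69 = 1152 → 04 80.
Outer input = (K'⊕opad) ∥ inner = 29 2e 28 33 5c ∥ 04 80.
Outer hash (tag): sum = 41+46+40+51+92+4+128 = 402 → 01 92.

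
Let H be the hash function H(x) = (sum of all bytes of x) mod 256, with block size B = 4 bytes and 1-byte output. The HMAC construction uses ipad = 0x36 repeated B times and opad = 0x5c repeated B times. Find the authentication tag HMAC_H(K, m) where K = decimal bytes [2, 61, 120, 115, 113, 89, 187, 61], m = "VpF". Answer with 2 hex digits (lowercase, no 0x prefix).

Key decimal bytes [2, 61, 120, 115, 113, 89, 187, 61] = 02 3d 78 73 71 59 bb 3d is 8 bytes > B = 4, so hash it first: H(key) = ec, then zero-pad to 4 bytes: K' = ec 00 00 00.
K' ⊕ ipad = da 36 36 36.  K' ⊕ opad = b0 5c 5c 5c.
Inner input = (K'⊕ipad) ∥ m = da 36 36 36 ∥ 56 70 46.
Inner hash: sum = 218+54+54+54+86+112+70 = 648; mod 256 = 136 → 88.
Outer input = (K'⊕opad) ∥ inner = b0 5c 5c 5c ∥ 88.
Outer hash (tag): sum = 176+92+92+92+136 = 588; mod 256 = 76 → 4c.

4c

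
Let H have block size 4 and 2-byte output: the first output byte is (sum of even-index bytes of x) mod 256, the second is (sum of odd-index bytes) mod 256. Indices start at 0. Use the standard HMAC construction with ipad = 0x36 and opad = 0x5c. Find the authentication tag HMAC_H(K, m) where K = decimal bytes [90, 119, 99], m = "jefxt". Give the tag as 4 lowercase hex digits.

Key decimal bytes [90, 119, 99] = 5a 77 63 is 3 bytes ≤ B = 4; zero-pad to 4 bytes: K' = 5a 77 63 00.
K' ⊕ ipad = 6c 41 55 36.  K' ⊕ opad = 06 2b 3f 5c.
Inner input = (K'⊕ipad) ∥ m = 6c 41 55 36 ∥ 6a 65 66 78 74.
Inner hash: even-index sum = 517 mod 256 = 5; odd-index sum = 340 mod 256 = 84 → 05 54.
Outer input = (K'⊕opad) ∥ inner = 06 2b 3f 5c ∥ 05 54.
Outer hash (tag): even-index sum = 74 mod 256 = 74; odd-index sum = 219 mod 256 = 219 → 4a db.

4adb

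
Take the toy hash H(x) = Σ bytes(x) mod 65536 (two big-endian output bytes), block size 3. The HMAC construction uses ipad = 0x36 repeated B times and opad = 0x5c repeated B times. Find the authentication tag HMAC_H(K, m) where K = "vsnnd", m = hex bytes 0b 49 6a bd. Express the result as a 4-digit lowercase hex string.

0135

Key "vsnnd" = 76 73 6e 6e 64 is 5 bytes > B = 3, so hash it first: H(key) = 02 29, then zero-pad to 3 bytes: K' = 02 29 00.
K' ⊕ ipad = 34 1f 36.  K' ⊕ opad = 5e 75 5c.
Inner input = (K'⊕ipad) ∥ m = 34 1f 36 ∥ 0b 49 6a bd.
Inner hash: sum = 52+31+54+11+73+106+189 = 516 → 02 04.
Outer input = (K'⊕opad) ∥ inner = 5e 75 5c ∥ 02 04.
Outer hash (tag): sum = 94+117+92+2+4 = 309 → 01 35.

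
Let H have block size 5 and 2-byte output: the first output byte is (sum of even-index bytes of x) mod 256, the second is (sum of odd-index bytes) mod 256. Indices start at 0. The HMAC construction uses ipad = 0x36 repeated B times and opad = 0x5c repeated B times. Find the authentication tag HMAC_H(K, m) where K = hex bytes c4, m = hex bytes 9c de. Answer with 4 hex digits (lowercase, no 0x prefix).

Key hex bytes c4 is 1 byte ≤ B = 5; zero-pad to 5 bytes: K' = c4 00 00 00 00.
K' ⊕ ipad = f2 36 36 36 36.  K' ⊕ opad = 98 5c 5c 5c 5c.
Inner input = (K'⊕ipad) ∥ m = f2 36 36 36 36 ∥ 9c de.
Inner hash: even-index sum = 572 mod 256 = 60; odd-index sum = 264 mod 256 = 8 → 3c 08.
Outer input = (K'⊕opad) ∥ inner = 98 5c 5c 5c 5c ∥ 3c 08.
Outer hash (tag): even-index sum = 344 mod 256 = 88; odd-index sum = 244 mod 256 = 244 → 58 f4.

58f4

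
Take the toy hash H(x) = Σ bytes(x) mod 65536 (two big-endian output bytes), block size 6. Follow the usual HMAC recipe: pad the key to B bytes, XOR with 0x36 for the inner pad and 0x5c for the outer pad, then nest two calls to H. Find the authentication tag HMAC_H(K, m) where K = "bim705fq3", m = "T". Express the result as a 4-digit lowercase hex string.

029a

Key "bim705fq3" = 62 69 6d 37 30 35 66 71 33 is 9 bytes > B = 6, so hash it first: H(key) = 02 de, then zero-pad to 6 bytes: K' = 02 de 00 00 00 00.
K' ⊕ ipad = 34 e8 36 36 36 36.  K' ⊕ opad = 5e 82 5c 5c 5c 5c.
Inner input = (K'⊕ipad) ∥ m = 34 e8 36 36 36 36 ∥ 54.
Inner hash: sum = 52+232+54+54+54+54+84 = 584 → 02 48.
Outer input = (K'⊕opad) ∥ inner = 5e 82 5c 5c 5c 5c ∥ 02 48.
Outer hash (tag): sum = 94+130+92+92+92+92+2+72 = 666 → 02 9a.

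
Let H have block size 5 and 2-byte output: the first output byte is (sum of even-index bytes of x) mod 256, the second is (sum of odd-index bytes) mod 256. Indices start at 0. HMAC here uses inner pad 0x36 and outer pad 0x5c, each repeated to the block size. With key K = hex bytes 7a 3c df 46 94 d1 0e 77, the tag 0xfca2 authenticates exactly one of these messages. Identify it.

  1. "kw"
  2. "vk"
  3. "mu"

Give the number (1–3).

1

Key hex bytes 7a 3c df 46 94 d1 0e 77 is 8 bytes > B = 5, so hash it first: H(key) = fb ca, then zero-pad to 5 bytes: K' = fb ca 00 00 00.
K' ⊕ ipad = cd fc 36 36 36; K' ⊕ opad = a7 96 5c 5c 5c.
m1: inner = H(cd fc 36 36 36 6b 77) = b0 9d; tag = H(a7 96 5c 5c 5c b0 9d) = fca2 ← matches
m2: inner = H(cd fc 36 36 36 76 6b) = a4 a8; tag = H(a7 96 5c 5c 5c a4 a8) = 0796
m3: inner = H(cd fc 36 36 36 6d 75) = ae 9f; tag = H(a7 96 5c 5c 5c ae 9f) = fea0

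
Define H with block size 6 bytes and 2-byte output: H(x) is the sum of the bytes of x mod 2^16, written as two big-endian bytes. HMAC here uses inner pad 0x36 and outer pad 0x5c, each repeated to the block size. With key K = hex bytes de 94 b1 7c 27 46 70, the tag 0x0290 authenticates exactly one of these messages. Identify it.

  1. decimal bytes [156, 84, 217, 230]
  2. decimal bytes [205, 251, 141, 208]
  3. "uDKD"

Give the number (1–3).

3

Key hex bytes de 94 b1 7c 27 46 70 is 7 bytes > B = 6, so hash it first: H(key) = 03 7c, then zero-pad to 6 bytes: K' = 03 7c 00 00 00 00.
K' ⊕ ipad = 35 4a 36 36 36 36; K' ⊕ opad = 5f 20 5c 5c 5c 5c.
m1: inner = H(35 4a 36 36 36 36 9c 54 d9 e6) = 04 06; tag = H(5f 20 5c 5c 5c 5c 04 06) = 01f9
m2: inner = H(35 4a 36 36 36 36 cd fb 8d d0) = 04 7c; tag = H(5f 20 5c 5c 5c 5c 04 7c) = 026f
m3: inner = H(35 4a 36 36 36 36 75 44 4b 44) = 02 9f; tag = H(5f 20 5c 5c 5c 5c 02 9f) = 0290 ← matches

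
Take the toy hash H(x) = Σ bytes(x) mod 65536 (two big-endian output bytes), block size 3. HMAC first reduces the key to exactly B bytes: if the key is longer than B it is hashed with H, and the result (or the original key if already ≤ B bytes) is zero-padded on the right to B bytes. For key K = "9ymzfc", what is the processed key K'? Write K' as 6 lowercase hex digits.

|K| = 6 > B = 3, so first hash the key.
H(K): sum = 57+121+109+122+102+99 = 610 → 02 62.
Zero-pad H(K) = 02 62 to 3 bytes: K' = 02 62 00.

026200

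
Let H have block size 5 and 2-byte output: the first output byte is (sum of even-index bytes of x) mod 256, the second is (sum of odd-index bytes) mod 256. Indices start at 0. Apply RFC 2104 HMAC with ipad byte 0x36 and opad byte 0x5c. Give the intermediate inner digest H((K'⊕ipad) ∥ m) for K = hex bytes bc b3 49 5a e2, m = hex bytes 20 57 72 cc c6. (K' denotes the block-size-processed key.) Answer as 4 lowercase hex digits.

0049

Key hex bytes bc b3 49 5a e2 is exactly B = 5 bytes: K' = bc b3 49 5a e2.
K' ⊕ ipad = 8a 85 7f 6c d4.
Inner input = 8a 85 7f 6c d4 ∥ 20 57 72 cc c6.
Inner hash: even-index sum = 768 mod 256 = 0; odd-index sum = 585 mod 256 = 73 → 00 49.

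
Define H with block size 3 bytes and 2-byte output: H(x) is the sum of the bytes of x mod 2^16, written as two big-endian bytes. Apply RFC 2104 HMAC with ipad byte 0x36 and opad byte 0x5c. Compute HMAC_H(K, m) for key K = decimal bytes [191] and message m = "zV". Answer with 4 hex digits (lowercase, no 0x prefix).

0261

Key decimal bytes [191] = bf is 1 byte ≤ B = 3; zero-pad to 3 bytes: K' = bf 00 00.
K' ⊕ ipad = 89 36 36.  K' ⊕ opad = e3 5c 5c.
Inner input = (K'⊕ipad) ∥ m = 89 36 36 ∥ 7a 56.
Inner hash: sum = 137+54+54+122+86 = 453 → 01 c5.
Outer input = (K'⊕opad) ∥ inner = e3 5c 5c ∥ 01 c5.
Outer hash (tag): sum = 227+92+92+1+197 = 609 → 02 61.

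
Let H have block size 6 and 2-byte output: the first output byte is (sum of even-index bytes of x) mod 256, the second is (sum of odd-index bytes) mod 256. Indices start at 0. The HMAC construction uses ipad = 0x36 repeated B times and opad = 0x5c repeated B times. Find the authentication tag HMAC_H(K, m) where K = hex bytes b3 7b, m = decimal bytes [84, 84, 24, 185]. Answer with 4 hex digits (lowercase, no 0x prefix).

04a5

Key hex bytes b3 7b is 2 bytes ≤ B = 6; zero-pad to 6 bytes: K' = b3 7b 00 00 00 00.
K' ⊕ ipad = 85 4d 36 36 36 36.  K' ⊕ opad = ef 27 5c 5c 5c 5c.
Inner input = (K'⊕ipad) ∥ m = 85 4d 36 36 36 36 ∥ 54 54 18 b9.
Inner hash: even-index sum = 349 mod 256 = 93; odd-index sum = 454 mod 256 = 198 → 5d c6.
Outer input = (K'⊕opad) ∥ inner = ef 27 5c 5c 5c 5c ∥ 5d c6.
Outer hash (tag): even-index sum = 516 mod 256 = 4; odd-index sum = 421 mod 256 = 165 → 04 a5.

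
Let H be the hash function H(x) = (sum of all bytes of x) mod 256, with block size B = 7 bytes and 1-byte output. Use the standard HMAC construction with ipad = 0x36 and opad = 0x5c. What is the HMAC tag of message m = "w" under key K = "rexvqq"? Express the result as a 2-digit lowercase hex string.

Key "rexvqq" = 72 65 78 76 71 71 is 6 bytes ≤ B = 7; zero-pad to 7 bytes: K' = 72 65 78 76 71 71 00.
K' ⊕ ipad = 44 53 4e 40 47 47 36.  K' ⊕ opad = 2e 39 24 2a 2d 2d 5c.
Inner input = (K'⊕ipad) ∥ m = 44 53 4e 40 47 47 36 ∥ 77.
Inner hash: sum = 68+83+78+64+71+71+54+119 = 608; mod 256 = 96 → 60.
Outer input = (K'⊕opad) ∥ inner = 2e 39 24 2a 2d 2d 5c ∥ 60.
Outer hash (tag): sum = 46+57+36+42+45+45+92+96 = 459; mod 256 = 203 → cb.

cb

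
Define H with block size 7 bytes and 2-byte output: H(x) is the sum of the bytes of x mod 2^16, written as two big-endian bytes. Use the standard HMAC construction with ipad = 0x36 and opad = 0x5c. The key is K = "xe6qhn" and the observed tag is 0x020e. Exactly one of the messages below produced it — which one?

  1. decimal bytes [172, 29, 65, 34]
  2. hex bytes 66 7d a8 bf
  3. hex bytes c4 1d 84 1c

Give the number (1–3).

3

Key "xe6qhn" = 78 65 36 71 68 6e is 6 bytes ≤ B = 7; zero-pad to 7 bytes: K' = 78 65 36 71 68 6e 00.
K' ⊕ ipad = 4e 53 00 47 5e 58 36; K' ⊕ opad = 24 39 6a 2d 34 32 5c.
m1: inner = H(4e 53 00 47 5e 58 36 ac 1d 41 22) = 03 00; tag = H(24 39 6a 2d 34 32 5c 03 00) = 01b9
m2: inner = H(4e 53 00 47 5e 58 36 66 7d a8 bf) = 04 1e; tag = H(24 39 6a 2d 34 32 5c 04 1e) = 01d8
m3: inner = H(4e 53 00 47 5e 58 36 c4 1d 84 1c) = 03 55; tag = H(24 39 6a 2d 34 32 5c 03 55) = 020e ← matches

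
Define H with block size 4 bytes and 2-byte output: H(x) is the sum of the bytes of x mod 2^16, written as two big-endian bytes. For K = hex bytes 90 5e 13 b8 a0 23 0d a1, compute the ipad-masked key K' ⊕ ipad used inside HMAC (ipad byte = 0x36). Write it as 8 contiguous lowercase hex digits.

351c3636

Key hex bytes 90 5e 13 b8 a0 23 0d a1 is 8 bytes > B = 4, so hash it first: H(key) = 03 2a, then zero-pad to 4 bytes: K' = 03 2a 00 00.
XOR each byte with 0x36: 03⊕36=35, 2a⊕36=1c, 00⊕36=36, 00⊕36=36.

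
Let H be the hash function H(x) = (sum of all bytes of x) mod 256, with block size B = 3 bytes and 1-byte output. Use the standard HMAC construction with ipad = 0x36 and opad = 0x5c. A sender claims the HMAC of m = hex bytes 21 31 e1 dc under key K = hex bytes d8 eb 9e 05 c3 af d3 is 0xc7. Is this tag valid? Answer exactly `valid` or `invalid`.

valid

Key hex bytes d8 eb 9e 05 c3 af d3 is 7 bytes > B = 3, so hash it first: H(key) = ab, then zero-pad to 3 bytes: K' = ab 00 00.
K' ⊕ ipad = 9d 36 36; K' ⊕ opad = f7 5c 5c.
Inner hash: sum = 157+54+54+33+49+225+220 = 792; mod 256 = 24 → 18.
Outer hash (recomputed tag): sum = 247+92+92+24 = 455; mod 256 = 199 → c7.
Recomputed tag = c7; claimed = c7 → match.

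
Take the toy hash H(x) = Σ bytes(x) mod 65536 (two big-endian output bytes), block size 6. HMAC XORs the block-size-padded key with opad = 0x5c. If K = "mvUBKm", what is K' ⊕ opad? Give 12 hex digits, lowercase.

Key "mvUBKm" = 6d 76 55 42 4b 6d is exactly B = 6 bytes: K' = 6d 76 55 42 4b 6d.
XOR each byte with 0x5c: 6d⊕5c=31, 76⊕5c=2a, 55⊕5c=09, 42⊕5c=1e, 4b⊕5c=17, 6d⊕5c=31.

312a091e1731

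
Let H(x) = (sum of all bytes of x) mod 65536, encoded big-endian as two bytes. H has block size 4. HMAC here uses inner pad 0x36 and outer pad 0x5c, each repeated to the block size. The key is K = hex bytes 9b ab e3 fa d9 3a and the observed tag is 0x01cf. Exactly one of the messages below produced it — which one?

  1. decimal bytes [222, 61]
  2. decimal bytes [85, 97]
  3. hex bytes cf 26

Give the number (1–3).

2

Key hex bytes 9b ab e3 fa d9 3a is 6 bytes > B = 4, so hash it first: H(key) = 04 36, then zero-pad to 4 bytes: K' = 04 36 00 00.
K' ⊕ ipad = 32 00 36 36; K' ⊕ opad = 58 6a 5c 5c.
m1: inner = H(32 00 36 36 de 3d) = 01 b9; tag = H(58 6a 5c 5c 01 b9) = 0234
m2: inner = H(32 00 36 36 55 61) = 01 54; tag = H(58 6a 5c 5c 01 54) = 01cf ← matches
m3: inner = H(32 00 36 36 cf 26) = 01 93; tag = H(58 6a 5c 5c 01 93) = 020e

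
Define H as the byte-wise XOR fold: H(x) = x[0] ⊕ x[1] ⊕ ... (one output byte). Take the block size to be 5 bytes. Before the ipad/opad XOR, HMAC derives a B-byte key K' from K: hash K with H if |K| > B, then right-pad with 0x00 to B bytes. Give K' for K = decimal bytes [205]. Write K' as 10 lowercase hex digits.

cd00000000

Key decimal bytes [205] = cd is 1 byte ≤ B = 5; zero-pad to 5 bytes: K' = cd 00 00 00 00.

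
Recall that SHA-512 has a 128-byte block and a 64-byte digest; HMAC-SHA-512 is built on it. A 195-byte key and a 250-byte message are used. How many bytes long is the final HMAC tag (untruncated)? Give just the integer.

64

The tag is one SHA-512 digest: 64 bytes.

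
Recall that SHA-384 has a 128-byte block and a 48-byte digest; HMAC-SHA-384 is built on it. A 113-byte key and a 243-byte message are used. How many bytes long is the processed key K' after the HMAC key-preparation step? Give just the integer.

128

Key is 113 ≤ 128 bytes, zero-padded: |K'| = 128.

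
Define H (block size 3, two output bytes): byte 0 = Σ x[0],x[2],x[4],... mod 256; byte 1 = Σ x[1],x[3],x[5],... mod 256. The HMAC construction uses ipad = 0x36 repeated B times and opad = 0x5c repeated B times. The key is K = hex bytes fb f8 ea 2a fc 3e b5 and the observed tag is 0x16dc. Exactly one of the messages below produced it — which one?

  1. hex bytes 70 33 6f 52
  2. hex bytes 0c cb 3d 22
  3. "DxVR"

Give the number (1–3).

3

Key hex bytes fb f8 ea 2a fc 3e b5 is 7 bytes > B = 3, so hash it first: H(key) = 96 60, then zero-pad to 3 bytes: K' = 96 60 00.
K' ⊕ ipad = a0 56 36; K' ⊕ opad = ca 3c 5c.
m1: inner = H(a0 56 36 70 33 6f 52) = 5b 35; tag = H(ca 3c 5c 5b 35) = 5b97
m2: inner = H(a0 56 36 0c cb 3d 22) = c3 9f; tag = H(ca 3c 5c c3 9f) = c5ff
m3: inner = H(a0 56 36 44 78 56 52) = a0 f0; tag = H(ca 3c 5c a0 f0) = 16dc ← matches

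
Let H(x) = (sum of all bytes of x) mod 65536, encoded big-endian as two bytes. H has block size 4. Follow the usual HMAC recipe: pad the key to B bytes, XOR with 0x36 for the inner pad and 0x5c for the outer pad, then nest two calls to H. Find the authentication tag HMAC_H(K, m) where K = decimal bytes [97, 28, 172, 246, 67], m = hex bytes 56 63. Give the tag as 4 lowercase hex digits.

Key decimal bytes [97, 28, 172, 246, 67] = 61 1c ac f6 43 is 5 bytes > B = 4, so hash it first: H(key) = 02 62, then zero-pad to 4 bytes: K' = 02 62 00 00.
K' ⊕ ipad = 34 54 36 36.  K' ⊕ opad = 5e 3e 5c 5c.
Inner input = (K'⊕ipad) ∥ m = 34 54 36 36 ∥ 56 63.
Inner hash: sum = 52+84+54+54+86+99 = 429 → 01 ad.
Outer input = (K'⊕opad) ∥ inner = 5e 3e 5c 5c ∥ 01 ad.
Outer hash (tag): sum = 94+62+92+92+1+173 = 514 → 02 02.

0202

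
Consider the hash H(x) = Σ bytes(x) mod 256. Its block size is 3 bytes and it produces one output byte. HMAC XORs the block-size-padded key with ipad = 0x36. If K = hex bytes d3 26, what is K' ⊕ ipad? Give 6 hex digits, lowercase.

e51036

Key hex bytes d3 26 is 2 bytes ≤ B = 3; zero-pad to 3 bytes: K' = d3 26 00.
XOR each byte with 0x36: d3⊕36=e5, 26⊕36=10, 00⊕36=36.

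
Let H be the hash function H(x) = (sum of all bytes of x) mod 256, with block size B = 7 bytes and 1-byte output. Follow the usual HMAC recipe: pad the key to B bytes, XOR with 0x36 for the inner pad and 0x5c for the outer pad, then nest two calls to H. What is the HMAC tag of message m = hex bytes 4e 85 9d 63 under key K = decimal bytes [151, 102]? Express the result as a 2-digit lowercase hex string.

a3

Key decimal bytes [151, 102] = 97 66 is 2 bytes ≤ B = 7; zero-pad to 7 bytes: K' = 97 66 00 00 00 00 00.
K' ⊕ ipad = a1 50 36 36 36 36 36.  K' ⊕ opad = cb 3a 5c 5c 5c 5c 5c.
Inner input = (K'⊕ipad) ∥ m = a1 50 36 36 36 36 36 ∥ 4e 85 9d 63.
Inner hash: sum = 161+80+54+54+54+54+54+78+133+157+99 = 978; mod 256 = 210 → d2.
Outer input = (K'⊕opad) ∥ inner = cb 3a 5c 5c 5c 5c 5c ∥ d2.
Outer hash (tag): sum = 203+58+92+92+92+92+92+210 = 931; mod 256 = 163 → a3.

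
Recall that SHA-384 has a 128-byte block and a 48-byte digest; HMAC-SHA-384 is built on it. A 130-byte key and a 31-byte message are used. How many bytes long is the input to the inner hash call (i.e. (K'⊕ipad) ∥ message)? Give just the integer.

159

Key is 130 > 128 bytes, so it is hashed to 48 bytes then zero-padded to 128: |K'| = 128.
Inner input = (K'⊕ipad) ∥ m → 128 + 31 = 159 bytes.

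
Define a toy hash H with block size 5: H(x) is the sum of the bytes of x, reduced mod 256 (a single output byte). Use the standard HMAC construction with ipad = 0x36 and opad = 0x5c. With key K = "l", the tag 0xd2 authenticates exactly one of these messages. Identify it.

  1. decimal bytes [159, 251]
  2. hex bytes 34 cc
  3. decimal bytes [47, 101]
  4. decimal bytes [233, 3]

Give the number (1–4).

2

Key "l" = 6c is 1 byte ≤ B = 5; zero-pad to 5 bytes: K' = 6c 00 00 00 00.
K' ⊕ ipad = 5a 36 36 36 36; K' ⊕ opad = 30 5c 5c 5c 5c.
m1: inner = H(5a 36 36 36 36 9f fb) = cc; tag = H(30 5c 5c 5c 5c cc) = 6c
m2: inner = H(5a 36 36 36 36 34 cc) = 32; tag = H(30 5c 5c 5c 5c 32) = d2 ← matches
m3: inner = H(5a 36 36 36 36 2f 65) = c6; tag = H(30 5c 5c 5c 5c c6) = 66
m4: inner = H(5a 36 36 36 36 e9 03) = 1e; tag = H(30 5c 5c 5c 5c 1e) = be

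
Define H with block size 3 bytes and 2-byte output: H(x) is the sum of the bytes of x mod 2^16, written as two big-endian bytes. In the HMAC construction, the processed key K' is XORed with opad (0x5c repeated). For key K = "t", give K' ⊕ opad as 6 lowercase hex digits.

Key "t" = 74 is 1 byte ≤ B = 3; zero-pad to 3 bytes: K' = 74 00 00.
XOR each byte with 0x5c: 74⊕5c=28, 00⊕5c=5c, 00⊕5c=5c.

285c5c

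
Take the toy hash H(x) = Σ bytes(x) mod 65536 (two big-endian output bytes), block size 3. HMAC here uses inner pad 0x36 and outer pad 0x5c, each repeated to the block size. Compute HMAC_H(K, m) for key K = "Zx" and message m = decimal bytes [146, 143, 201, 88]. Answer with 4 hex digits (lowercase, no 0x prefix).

Key "Zx" = 5a 78 is 2 bytes ≤ B = 3; zero-pad to 3 bytes: K' = 5a 78 00.
K' ⊕ ipad = 6c 4e 36.  K' ⊕ opad = 06 24 5c.
Inner input = (K'⊕ipad) ∥ m = 6c 4e 36 ∥ 92 8f c9 58.
Inner hash: sum = 108+78+54+146+143+201+88 = 818 → 03 32.
Outer input = (K'⊕opad) ∥ inner = 06 24 5c ∥ 03 32.
Outer hash (tag): sum = 6+36+92+3+50 = 187 → 00 bb.

00bb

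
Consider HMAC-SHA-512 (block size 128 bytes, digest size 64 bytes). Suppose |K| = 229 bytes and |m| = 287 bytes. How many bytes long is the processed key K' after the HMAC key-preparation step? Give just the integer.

128

Key is 229 > 128 bytes, so it is hashed to 64 bytes then zero-padded to 128: |K'| = 128.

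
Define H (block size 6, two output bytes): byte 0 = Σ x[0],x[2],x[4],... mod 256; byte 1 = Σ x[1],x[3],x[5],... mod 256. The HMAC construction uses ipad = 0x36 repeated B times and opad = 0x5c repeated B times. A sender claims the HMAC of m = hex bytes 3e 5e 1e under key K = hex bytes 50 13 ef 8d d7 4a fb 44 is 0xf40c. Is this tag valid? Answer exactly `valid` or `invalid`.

Key hex bytes 50 13 ef 8d d7 4a fb 44 is 8 bytes > B = 6, so hash it first: H(key) = 11 2e, then zero-pad to 6 bytes: K' = 11 2e 00 00 00 00.
K' ⊕ ipad = 27 18 36 36 36 36; K' ⊕ opad = 4d 72 5c 5c 5c 5c.
Inner hash: even-index sum = 239 mod 256 = 239; odd-index sum = 226 mod 256 = 226 → ef e2.
Outer hash (recomputed tag): even-index sum = 500 mod 256 = 244; odd-index sum = 524 mod 256 = 12 → f4 0c.
Recomputed tag = f40c; claimed = f40c → match.

valid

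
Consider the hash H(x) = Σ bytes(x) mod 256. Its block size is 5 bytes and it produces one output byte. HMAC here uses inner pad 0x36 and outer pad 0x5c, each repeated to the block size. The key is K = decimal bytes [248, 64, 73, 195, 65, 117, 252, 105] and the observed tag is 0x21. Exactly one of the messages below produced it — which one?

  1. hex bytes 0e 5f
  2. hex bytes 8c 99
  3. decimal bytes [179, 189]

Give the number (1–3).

Key decimal bytes [248, 64, 73, 195, 65, 117, 252, 105] = f8 40 49 c3 41 75 fc 69 is 8 bytes > B = 5, so hash it first: H(key) = 5f, then zero-pad to 5 bytes: K' = 5f 00 00 00 00.
K' ⊕ ipad = 69 36 36 36 36; K' ⊕ opad = 03 5c 5c 5c 5c.
m1: inner = H(69 36 36 36 36 0e 5f) = ae; tag = H(03 5c 5c 5c 5c ae) = 21 ← matches
m2: inner = H(69 36 36 36 36 8c 99) = 66; tag = H(03 5c 5c 5c 5c 66) = d9
m3: inner = H(69 36 36 36 36 b3 bd) = b1; tag = H(03 5c 5c 5c 5c b1) = 24

1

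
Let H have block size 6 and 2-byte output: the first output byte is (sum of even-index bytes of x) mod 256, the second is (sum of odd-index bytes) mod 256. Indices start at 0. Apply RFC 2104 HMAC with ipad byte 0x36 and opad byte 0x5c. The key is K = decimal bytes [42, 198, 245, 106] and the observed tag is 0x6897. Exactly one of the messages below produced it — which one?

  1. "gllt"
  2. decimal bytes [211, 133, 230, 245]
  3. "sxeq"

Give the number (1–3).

Key decimal bytes [42, 198, 245, 106] = 2a c6 f5 6a is 4 bytes ≤ B = 6; zero-pad to 6 bytes: K' = 2a c6 f5 6a 00 00.
K' ⊕ ipad = 1c f0 c3 5c 36 36; K' ⊕ opad = 76 9a a9 36 5c 5c.
m1: inner = H(1c f0 c3 5c 36 36 67 6c 6c 74) = e8 62; tag = H(76 9a a9 36 5c 5c e8 62) = 638e
m2: inner = H(1c f0 c3 5c 36 36 d3 85 e6 f5) = ce fc; tag = H(76 9a a9 36 5c 5c ce fc) = 4928
m3: inner = H(1c f0 c3 5c 36 36 73 78 65 71) = ed 6b; tag = H(76 9a a9 36 5c 5c ed 6b) = 6897 ← matches

3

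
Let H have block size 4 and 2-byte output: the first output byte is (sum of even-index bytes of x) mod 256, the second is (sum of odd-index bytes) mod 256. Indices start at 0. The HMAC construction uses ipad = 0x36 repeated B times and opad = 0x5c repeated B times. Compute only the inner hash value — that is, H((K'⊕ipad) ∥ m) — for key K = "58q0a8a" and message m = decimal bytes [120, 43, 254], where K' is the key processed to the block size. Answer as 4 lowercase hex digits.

Key "58q0a8a" = 35 38 71 30 61 38 61 is 7 bytes > B = 4, so hash it first: H(key) = 68 a0, then zero-pad to 4 bytes: K' = 68 a0 00 00.
K' ⊕ ipad = 5e 96 36 36.
Inner input = 5e 96 36 36 ∥ 78 2b fe.
Inner hash: even-index sum = 522 mod 256 = 10; odd-index sum = 247 mod 256 = 247 → 0a f7.

0af7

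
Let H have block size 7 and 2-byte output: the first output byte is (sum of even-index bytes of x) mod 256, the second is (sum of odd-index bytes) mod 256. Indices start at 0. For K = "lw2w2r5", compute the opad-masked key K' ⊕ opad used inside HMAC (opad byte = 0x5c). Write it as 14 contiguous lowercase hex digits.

302b6e2b6e2e69

Key "lw2w2r5" = 6c 77 32 77 32 72 35 is exactly B = 7 bytes: K' = 6c 77 32 77 32 72 35.
XOR each byte with 0x5c: 6c⊕5c=30, 77⊕5c=2b, 32⊕5c=6e, 77⊕5c=2b, 32⊕5c=6e, 72⊕5c=2e, 35⊕5c=69.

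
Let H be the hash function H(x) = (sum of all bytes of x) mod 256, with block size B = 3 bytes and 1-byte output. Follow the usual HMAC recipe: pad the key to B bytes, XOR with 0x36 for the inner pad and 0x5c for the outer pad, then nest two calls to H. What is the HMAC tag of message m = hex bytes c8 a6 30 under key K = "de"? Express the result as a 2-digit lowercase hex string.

46

Key "de" = 64 65 is 2 bytes ≤ B = 3; zero-pad to 3 bytes: K' = 64 65 00.
K' ⊕ ipad = 52 53 36.  K' ⊕ opad = 38 39 5c.
Inner input = (K'⊕ipad) ∥ m = 52 53 36 ∥ c8 a6 30.
Inner hash: sum = 82+83+54+200+166+48 = 633; mod 256 = 121 → 79.
Outer input = (K'⊕opad) ∥ inner = 38 39 5c ∥ 79.
Outer hash (tag): sum = 56+57+92+121 = 326; mod 256 = 70 → 46.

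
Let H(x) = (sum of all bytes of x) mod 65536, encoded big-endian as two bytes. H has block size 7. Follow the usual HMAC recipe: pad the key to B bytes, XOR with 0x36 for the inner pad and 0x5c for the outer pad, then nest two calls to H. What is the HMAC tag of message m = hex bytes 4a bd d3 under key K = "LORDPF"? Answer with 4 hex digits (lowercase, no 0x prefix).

Key "LORDPF" = 4c 4f 52 44 50 46 is 6 bytes ≤ B = 7; zero-pad to 7 bytes: K' = 4c 4f 52 44 50 46 00.
K' ⊕ ipad = 7a 79 64 72 66 70 36.  K' ⊕ opad = 10 13 0e 18 0c 1a 5c.
Inner input = (K'⊕ipad) ∥ m = 7a 79 64 72 66 70 36 ∥ 4a bd d3.
Inner hash: sum = 122+121+100+114+102+112+54+74+189+211 = 1199 → 04 af.
Outer input = (K'⊕opad) ∥ inner = 10 13 0e 18 0c 1a 5c ∥ 04 af.
Outer hash (tag): sum = 16+19+14+24+12+26+92+4+175 = 382 → 01 7e.

017e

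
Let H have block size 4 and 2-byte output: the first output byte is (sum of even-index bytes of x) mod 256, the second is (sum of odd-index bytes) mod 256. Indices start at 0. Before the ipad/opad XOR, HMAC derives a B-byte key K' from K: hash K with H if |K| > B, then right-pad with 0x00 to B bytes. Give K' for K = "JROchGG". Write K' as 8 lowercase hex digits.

48fc0000

|K| = 7 > B = 4, so first hash the key.
H(K): even-index sum = 328 mod 256 = 72; odd-index sum = 252 mod 256 = 252 → 48 fc.
Zero-pad H(K) = 48 fc to 4 bytes: K' = 48 fc 00 00.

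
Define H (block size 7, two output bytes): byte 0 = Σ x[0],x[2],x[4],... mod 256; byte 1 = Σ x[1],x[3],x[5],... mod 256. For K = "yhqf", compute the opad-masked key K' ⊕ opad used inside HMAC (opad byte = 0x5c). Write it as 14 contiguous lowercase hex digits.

Key "yhqf" = 79 68 71 66 is 4 bytes ≤ B = 7; zero-pad to 7 bytes: K' = 79 68 71 66 00 00 00.
XOR each byte with 0x5c: 79⊕5c=25, 68⊕5c=34, 71⊕5c=2d, 66⊕5c=3a, 00⊕5c=5c, 00⊕5c=5c, 00⊕5c=5c.

25342d3a5c5c5c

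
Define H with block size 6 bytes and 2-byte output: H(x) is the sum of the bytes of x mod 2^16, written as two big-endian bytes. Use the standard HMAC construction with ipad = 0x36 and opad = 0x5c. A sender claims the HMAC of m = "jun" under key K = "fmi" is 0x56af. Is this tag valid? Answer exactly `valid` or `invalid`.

invalid

Key "fmi" = 66 6d 69 is 3 bytes ≤ B = 6; zero-pad to 6 bytes: K' = 66 6d 69 00 00 00.
K' ⊕ ipad = 50 5b 5f 36 36 36; K' ⊕ opad = 3a 31 35 5c 5c 5c.
Inner hash: sum = 80+91+95+54+54+54+106+117+110 = 761 → 02 f9.
Outer hash (recomputed tag): sum = 58+49+53+92+92+92+2+249 = 687 → 02 af.
Recomputed tag = 02af; claimed = 56af → mismatch.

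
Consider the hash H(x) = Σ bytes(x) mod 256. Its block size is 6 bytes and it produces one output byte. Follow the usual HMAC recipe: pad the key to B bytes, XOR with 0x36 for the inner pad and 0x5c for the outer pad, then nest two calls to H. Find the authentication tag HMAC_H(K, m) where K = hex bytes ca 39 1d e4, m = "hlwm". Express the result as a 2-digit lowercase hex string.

Key hex bytes ca 39 1d e4 is 4 bytes ≤ B = 6; zero-pad to 6 bytes: K' = ca 39 1d e4 00 00.
K' ⊕ ipad = fc 0f 2b d2 36 36.  K' ⊕ opad = 96 65 41 b8 5c 5c.
Inner input = (K'⊕ipad) ∥ m = fc 0f 2b d2 36 36 ∥ 68 6c 77 6d.
Inner hash: sum = 252+15+43+210+54+54+104+108+119+109 = 1068; mod 256 = 44 → 2c.
Outer input = (K'⊕opad) ∥ inner = 96 65 41 b8 5c 5c ∥ 2c.
Outer hash (tag): sum = 150+101+65+184+92+92+44 = 728; mod 256 = 216 → d8.

d8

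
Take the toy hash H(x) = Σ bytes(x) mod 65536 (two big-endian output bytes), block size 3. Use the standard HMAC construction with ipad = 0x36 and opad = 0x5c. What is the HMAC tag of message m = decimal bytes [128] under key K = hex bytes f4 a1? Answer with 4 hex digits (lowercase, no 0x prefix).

0212

Key hex bytes f4 a1 is 2 bytes ≤ B = 3; zero-pad to 3 bytes: K' = f4 a1 00.
K' ⊕ ipad = c2 97 36.  K' ⊕ opad = a8 fd 5c.
Inner input = (K'⊕ipad) ∥ m = c2 97 36 ∥ 80.
Inner hash: sum = 194+151+54+128 = 527 → 02 0f.
Outer input = (K'⊕opad) ∥ inner = a8 fd 5c ∥ 02 0f.
Outer hash (tag): sum = 168+253+92+2+15 = 530 → 02 12.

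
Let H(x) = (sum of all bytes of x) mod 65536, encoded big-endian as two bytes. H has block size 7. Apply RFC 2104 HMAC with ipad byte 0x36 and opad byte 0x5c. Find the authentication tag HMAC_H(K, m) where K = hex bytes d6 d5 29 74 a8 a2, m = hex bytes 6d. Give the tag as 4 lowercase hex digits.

04fa

Key hex bytes d6 d5 29 74 a8 a2 is 6 bytes ≤ B = 7; zero-pad to 7 bytes: K' = d6 d5 29 74 a8 a2 00.
K' ⊕ ipad = e0 e3 1f 42 9e 94 36.  K' ⊕ opad = 8a 89 75 28 f4 fe 5c.
Inner input = (K'⊕ipad) ∥ m = e0 e3 1f 42 9e 94 36 ∥ 6d.
Inner hash: sum = 224+227+31+66+158+148+54+109 = 1017 → 03 f9.
Outer input = (K'⊕opad) ∥ inner = 8a 89 75 28 f4 fe 5c ∥ 03 f9.
Outer hash (tag): sum = 138+137+117+40+244+254+92+3+249 = 1274 → 04 fa.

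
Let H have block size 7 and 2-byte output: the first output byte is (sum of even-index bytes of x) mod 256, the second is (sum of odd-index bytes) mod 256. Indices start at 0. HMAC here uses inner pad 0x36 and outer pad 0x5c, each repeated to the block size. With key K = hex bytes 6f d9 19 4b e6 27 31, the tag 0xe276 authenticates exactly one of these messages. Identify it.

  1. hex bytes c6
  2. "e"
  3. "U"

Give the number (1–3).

1

Key hex bytes 6f d9 19 4b e6 27 31 is exactly B = 7 bytes: K' = 6f d9 19 4b e6 27 31.
K' ⊕ ipad = 59 ef 2f 7d d0 11 07; K' ⊕ opad = 33 85 45 17 ba 7b 6d.
m1: inner = H(59 ef 2f 7d d0 11 07 c6) = 5f 43; tag = H(33 85 45 17 ba 7b 6d 5f 43) = e276 ← matches
m2: inner = H(59 ef 2f 7d d0 11 07 65) = 5f e2; tag = H(33 85 45 17 ba 7b 6d 5f e2) = 8176
m3: inner = H(59 ef 2f 7d d0 11 07 55) = 5f d2; tag = H(33 85 45 17 ba 7b 6d 5f d2) = 7176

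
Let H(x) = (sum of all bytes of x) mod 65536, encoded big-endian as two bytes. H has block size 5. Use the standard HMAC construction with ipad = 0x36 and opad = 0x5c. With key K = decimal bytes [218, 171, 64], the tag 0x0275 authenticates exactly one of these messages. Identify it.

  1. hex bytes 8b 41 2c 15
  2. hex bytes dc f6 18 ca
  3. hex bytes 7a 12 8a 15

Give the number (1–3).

Key decimal bytes [218, 171, 64] = da ab 40 is 3 bytes ≤ B = 5; zero-pad to 5 bytes: K' = da ab 40 00 00.
K' ⊕ ipad = ec 9d 76 36 36; K' ⊕ opad = 86 f7 1c 5c 5c.
m1: inner = H(ec 9d 76 36 36 8b 41 2c 15) = 03 78; tag = H(86 f7 1c 5c 5c 03 78) = 02cc
m2: inner = H(ec 9d 76 36 36 dc f6 18 ca) = 05 1f; tag = H(86 f7 1c 5c 5c 05 1f) = 0275 ← matches
m3: inner = H(ec 9d 76 36 36 7a 12 8a 15) = 03 96; tag = H(86 f7 1c 5c 5c 03 96) = 02ea

2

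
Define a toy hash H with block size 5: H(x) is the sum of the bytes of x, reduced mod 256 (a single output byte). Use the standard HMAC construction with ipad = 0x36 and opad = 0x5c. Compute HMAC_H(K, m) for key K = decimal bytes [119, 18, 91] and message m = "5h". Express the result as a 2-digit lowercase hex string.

13

Key decimal bytes [119, 18, 91] = 77 12 5b is 3 bytes ≤ B = 5; zero-pad to 5 bytes: K' = 77 12 5b 00 00.
K' ⊕ ipad = 41 24 6d 36 36.  K' ⊕ opad = 2b 4e 07 5c 5c.
Inner input = (K'⊕ipad) ∥ m = 41 24 6d 36 36 ∥ 35 68.
Inner hash: sum = 65+36+109+54+54+53+104 = 475; mod 256 = 219 → db.
Outer input = (K'⊕opad) ∥ inner = 2b 4e 07 5c 5c ∥ db.
Outer hash (tag): sum = 43+78+7+92+92+219 = 531; mod 256 = 19 → 13.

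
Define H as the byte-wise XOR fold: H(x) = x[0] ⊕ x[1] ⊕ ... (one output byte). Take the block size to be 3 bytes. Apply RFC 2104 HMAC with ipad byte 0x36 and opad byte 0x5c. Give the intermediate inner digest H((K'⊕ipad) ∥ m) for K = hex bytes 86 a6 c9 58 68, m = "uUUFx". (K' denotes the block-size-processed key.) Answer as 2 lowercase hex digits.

a4

Key hex bytes 86 a6 c9 58 68 is 5 bytes > B = 3, so hash it first: H(key) = d9, then zero-pad to 3 bytes: K' = d9 00 00.
K' ⊕ ipad = ef 36 36.
Inner input = ef 36 36 ∥ 75 55 55 46 78.
Inner hash: XOR ef⊕36⊕36⊕75⊕55⊕55⊕46⊕78 = a4.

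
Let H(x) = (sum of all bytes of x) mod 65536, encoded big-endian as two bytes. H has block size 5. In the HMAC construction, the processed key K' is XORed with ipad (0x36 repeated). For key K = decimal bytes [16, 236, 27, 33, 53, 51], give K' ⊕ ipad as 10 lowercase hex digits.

3796363636

Key decimal bytes [16, 236, 27, 33, 53, 51] = 10 ec 1b 21 35 33 is 6 bytes > B = 5, so hash it first: H(key) = 01 a0, then zero-pad to 5 bytes: K' = 01 a0 00 00 00.
XOR each byte with 0x36: 01⊕36=37, a0⊕36=96, 00⊕36=36, 00⊕36=36, 00⊕36=36.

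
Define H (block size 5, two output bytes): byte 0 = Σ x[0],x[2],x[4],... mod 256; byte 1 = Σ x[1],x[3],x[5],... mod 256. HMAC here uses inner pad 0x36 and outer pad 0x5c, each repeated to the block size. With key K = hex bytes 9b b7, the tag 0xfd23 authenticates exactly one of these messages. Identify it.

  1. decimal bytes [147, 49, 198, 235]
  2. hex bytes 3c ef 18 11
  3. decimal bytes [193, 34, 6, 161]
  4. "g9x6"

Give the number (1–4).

Key hex bytes 9b b7 is 2 bytes ≤ B = 5; zero-pad to 5 bytes: K' = 9b b7 00 00 00.
K' ⊕ ipad = ad 81 36 36 36; K' ⊕ opad = c7 eb 5c 5c 5c.
m1: inner = H(ad 81 36 36 36 93 31 c6 eb) = 35 10; tag = H(c7 eb 5c 5c 5c 35 10) = 8f7c
m2: inner = H(ad 81 36 36 36 3c ef 18 11) = 19 0b; tag = H(c7 eb 5c 5c 5c 19 0b) = 8a60
m3: inner = H(ad 81 36 36 36 c1 22 06 a1) = dc 7e; tag = H(c7 eb 5c 5c 5c dc 7e) = fd23 ← matches
m4: inner = H(ad 81 36 36 36 67 39 78 36) = 88 96; tag = H(c7 eb 5c 5c 5c 88 96) = 15cf

3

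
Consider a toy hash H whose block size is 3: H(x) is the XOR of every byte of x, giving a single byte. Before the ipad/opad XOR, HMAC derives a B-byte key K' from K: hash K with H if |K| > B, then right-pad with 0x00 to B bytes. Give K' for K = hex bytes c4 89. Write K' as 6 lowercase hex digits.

c48900

Key hex bytes c4 89 is 2 bytes ≤ B = 3; zero-pad to 3 bytes: K' = c4 89 00.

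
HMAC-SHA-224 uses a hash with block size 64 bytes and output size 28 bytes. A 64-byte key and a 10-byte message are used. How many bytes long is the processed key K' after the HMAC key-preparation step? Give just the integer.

Key is 64 ≤ 64 bytes, zero-padded: |K'| = 64.

64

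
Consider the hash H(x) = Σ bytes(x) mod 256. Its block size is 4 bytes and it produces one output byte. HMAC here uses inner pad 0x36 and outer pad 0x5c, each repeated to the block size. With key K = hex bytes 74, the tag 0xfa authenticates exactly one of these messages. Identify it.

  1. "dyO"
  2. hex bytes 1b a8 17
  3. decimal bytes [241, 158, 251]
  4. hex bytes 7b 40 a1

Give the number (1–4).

Key hex bytes 74 is 1 byte ≤ B = 4; zero-pad to 4 bytes: K' = 74 00 00 00.
K' ⊕ ipad = 42 36 36 36; K' ⊕ opad = 28 5c 5c 5c.
m1: inner = H(42 36 36 36 64 79 4f) = 10; tag = H(28 5c 5c 5c 10) = 4c
m2: inner = H(42 36 36 36 1b a8 17) = be; tag = H(28 5c 5c 5c be) = fa ← matches
m3: inner = H(42 36 36 36 f1 9e fb) = 6e; tag = H(28 5c 5c 5c 6e) = aa
m4: inner = H(42 36 36 36 7b 40 a1) = 40; tag = H(28 5c 5c 5c 40) = 7c

2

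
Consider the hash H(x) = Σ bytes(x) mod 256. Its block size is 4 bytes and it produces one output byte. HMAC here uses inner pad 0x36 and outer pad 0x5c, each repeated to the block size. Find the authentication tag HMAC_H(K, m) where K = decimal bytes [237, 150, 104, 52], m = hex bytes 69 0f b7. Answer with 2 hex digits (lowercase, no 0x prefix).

Key decimal bytes [237, 150, 104, 52] = ed 96 68 34 is exactly B = 4 bytes: K' = ed 96 68 34.
K' ⊕ ipad = db a0 5e 02.  K' ⊕ opad = b1 ca 34 68.
Inner input = (K'⊕ipad) ∥ m = db a0 5e 02 ∥ 69 0f b7.
Inner hash: sum = 219+160+94+2+105+15+183 = 778; mod 256 = 10 → 0a.
Outer input = (K'⊕opad) ∥ inner = b1 ca 34 68 ∥ 0a.
Outer hash (tag): sum = 177+202+52+104+10 = 545; mod 256 = 33 → 21.

21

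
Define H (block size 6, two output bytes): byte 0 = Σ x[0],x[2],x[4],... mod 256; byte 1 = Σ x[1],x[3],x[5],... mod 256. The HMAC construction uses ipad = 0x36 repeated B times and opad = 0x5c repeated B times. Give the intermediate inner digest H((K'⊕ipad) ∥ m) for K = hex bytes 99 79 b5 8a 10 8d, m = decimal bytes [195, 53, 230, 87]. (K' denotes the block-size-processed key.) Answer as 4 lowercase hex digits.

Key hex bytes 99 79 b5 8a 10 8d is exactly B = 6 bytes: K' = 99 79 b5 8a 10 8d.
K' ⊕ ipad = af 4f 83 bc 26 bb.
Inner input = af 4f 83 bc 26 bb ∥ c3 35 e6 57.
Inner hash: even-index sum = 769 mod 256 = 1; odd-index sum = 594 mod 256 = 82 → 01 52.

0152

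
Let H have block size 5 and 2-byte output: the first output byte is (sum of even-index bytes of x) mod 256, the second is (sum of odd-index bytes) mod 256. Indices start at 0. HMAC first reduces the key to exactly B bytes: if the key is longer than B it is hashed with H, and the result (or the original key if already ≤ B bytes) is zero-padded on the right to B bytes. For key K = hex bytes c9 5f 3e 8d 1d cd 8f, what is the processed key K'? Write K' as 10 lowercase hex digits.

b3b9000000

|K| = 7 > B = 5, so first hash the key.
H(K): even-index sum = 435 mod 256 = 179; odd-index sum = 441 mod 256 = 185 → b3 b9.
Zero-pad H(K) = b3 b9 to 5 bytes: K' = b3 b9 00 00 00.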